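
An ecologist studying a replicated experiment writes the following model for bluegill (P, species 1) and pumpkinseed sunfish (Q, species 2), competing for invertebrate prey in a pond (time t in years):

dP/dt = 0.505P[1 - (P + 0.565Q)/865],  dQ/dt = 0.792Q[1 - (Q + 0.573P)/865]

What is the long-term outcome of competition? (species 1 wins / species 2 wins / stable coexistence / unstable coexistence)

Compare the nullcline intercepts: K1/α12 = 865/0.565 = 1530 > K2 = 865; K2/α21 = 865/0.573 = 1510 > K1 = 865.
Since both inequalities hold, each species can invade when rare, so the interior equilibrium is stable.

stable coexistence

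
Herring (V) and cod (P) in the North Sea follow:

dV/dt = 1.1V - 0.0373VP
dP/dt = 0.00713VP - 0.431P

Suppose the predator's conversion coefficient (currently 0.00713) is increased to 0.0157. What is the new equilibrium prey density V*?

At the interior fixed point, setting dP/dt = 0 with P > 0 fixes V* = (predator death rate)/(VP coefficient) — independent of the other coefficients.
With the change, V* = 0.431/0.0157 = 27.5; it falls from 60.4.

V* ≈ 27.5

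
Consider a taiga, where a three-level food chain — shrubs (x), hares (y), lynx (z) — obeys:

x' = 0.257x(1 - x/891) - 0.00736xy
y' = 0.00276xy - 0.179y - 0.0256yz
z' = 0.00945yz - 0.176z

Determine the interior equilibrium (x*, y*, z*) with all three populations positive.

x* ≈ 416, y* ≈ 18.6, z* ≈ 37.8

From dz/dt = 0: 0.00945y* = 0.176, so y* = 18.6.
From dx/dt = 0: 0.257(1 - x*/891) = 0.00736·18.6, giving x* = 891·(1 - 0.533) = 416.
From dy/dt = 0: 0.00276·416 - 0.179 = 0.0256z*, so z* = 0.969/0.0256 = 37.8.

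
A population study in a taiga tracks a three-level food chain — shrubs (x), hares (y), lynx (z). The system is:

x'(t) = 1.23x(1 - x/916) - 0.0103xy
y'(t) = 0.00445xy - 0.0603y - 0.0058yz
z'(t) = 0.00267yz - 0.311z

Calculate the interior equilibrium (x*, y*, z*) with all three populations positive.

From dz/dt = 0: 0.00267y* = 0.311, so y* = 116.
From dx/dt = 0: 1.23(1 - x*/916) = 0.0103·116, giving x* = 916·(1 - 0.975) = 22.5.
From dy/dt = 0: 0.00445·22.5 - 0.0603 = 0.0058z*, so z* = 0.04/0.0058 = 6.89.

x* ≈ 22.5, y* ≈ 116, z* ≈ 6.89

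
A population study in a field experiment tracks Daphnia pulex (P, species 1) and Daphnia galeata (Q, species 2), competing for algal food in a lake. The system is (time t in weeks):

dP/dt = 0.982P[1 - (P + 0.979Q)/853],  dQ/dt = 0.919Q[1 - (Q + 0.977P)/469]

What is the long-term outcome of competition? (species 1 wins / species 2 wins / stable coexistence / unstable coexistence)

species 1 excludes species 2

Compare the nullcline intercepts: K1/α12 = 853/0.979 = 871 > K2 = 469; K2/α21 = 469/0.977 = 480 < K1 = 853.
Since the inequalities point opposite ways, species 1 can invade but species 2 cannot.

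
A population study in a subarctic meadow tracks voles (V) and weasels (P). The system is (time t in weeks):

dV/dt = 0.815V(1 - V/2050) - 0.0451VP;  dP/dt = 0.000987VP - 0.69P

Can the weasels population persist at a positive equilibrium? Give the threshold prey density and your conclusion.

The predator equation gives dP/dt > 0 only when V > 0.69/0.000987 = 699.
Without the predator, V → K = 2050. Since 2050 > 699, the predator can invade and persist.

Threshold V = 699; K > 699, so yes, the predator persists.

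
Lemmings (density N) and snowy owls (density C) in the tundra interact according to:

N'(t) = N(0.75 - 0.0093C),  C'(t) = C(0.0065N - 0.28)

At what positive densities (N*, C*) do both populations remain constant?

Set dC/dt = 0 with C > 0: 0.0065N - 0.28 = 0, so N* = 0.28/0.0065 = 43.1.
Set dN/dt = 0 with N > 0: 0.75 - 0.0093C = 0, so C* = 0.75/0.0093 = 80.6.

N* ≈ 43.1, C* ≈ 80.6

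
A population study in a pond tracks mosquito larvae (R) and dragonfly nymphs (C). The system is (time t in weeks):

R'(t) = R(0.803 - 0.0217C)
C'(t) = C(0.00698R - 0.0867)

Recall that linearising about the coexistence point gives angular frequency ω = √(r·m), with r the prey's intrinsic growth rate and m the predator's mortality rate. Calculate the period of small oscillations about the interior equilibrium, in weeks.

T ≈ 23.8 weeks

Here r = 0.803 and m = 0.0867, so r·m = 0.0696.
ω = √0.0696 = 0.264 per week, hence T = 2π/ω ≈ 23.8 weeks.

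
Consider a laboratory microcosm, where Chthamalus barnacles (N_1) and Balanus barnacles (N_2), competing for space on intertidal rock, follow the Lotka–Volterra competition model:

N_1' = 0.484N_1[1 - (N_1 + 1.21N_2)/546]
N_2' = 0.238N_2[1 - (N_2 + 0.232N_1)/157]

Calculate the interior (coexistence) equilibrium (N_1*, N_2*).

Setting both brackets to zero gives the nullclines N_1 + 1.21N_2 = 546 and 0.232N_1 + N_2 = 157.
Substituting N_2 = 157 - 0.232N_1 into the first: N_1(1 - 1.21·0.232) = 546 - 1.21·157.
So N_1* = 356/0.719 = 495, and then N_2* = 157 - 0.232·495 = 42.2.

N_1* ≈ 495, N_2* ≈ 42.2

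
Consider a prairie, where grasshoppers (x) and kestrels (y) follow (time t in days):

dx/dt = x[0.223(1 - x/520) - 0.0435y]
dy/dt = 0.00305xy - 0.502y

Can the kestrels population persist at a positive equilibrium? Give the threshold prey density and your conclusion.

The predator equation gives dy/dt > 0 only when x > 0.502/0.00305 = 165.
Without the predator, x → K = 520. Since 520 > 165, the predator can invade and persist.

Threshold x = 165; K > 165, so yes, the predator persists.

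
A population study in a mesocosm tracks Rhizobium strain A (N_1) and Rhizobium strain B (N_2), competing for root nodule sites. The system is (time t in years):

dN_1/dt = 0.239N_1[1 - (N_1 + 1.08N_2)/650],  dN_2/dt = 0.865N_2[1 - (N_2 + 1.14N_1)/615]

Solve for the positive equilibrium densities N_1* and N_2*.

N_1* ≈ 61.4, N_2* ≈ 545

Setting both brackets to zero gives the nullclines N_1 + 1.08N_2 = 650 and 1.14N_1 + N_2 = 615.
Substituting N_2 = 615 - 1.14N_1 into the first: N_1(1 - 1.08·1.14) = 650 - 1.08·615.
So N_1* = -14.2/-0.231 = 61.4, and then N_2* = 615 - 1.14·61.4 = 545.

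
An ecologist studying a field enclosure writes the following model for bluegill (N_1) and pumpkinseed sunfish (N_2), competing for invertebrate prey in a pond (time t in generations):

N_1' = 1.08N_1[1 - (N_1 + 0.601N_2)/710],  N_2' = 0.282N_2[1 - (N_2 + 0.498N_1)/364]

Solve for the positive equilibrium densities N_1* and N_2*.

N_1* ≈ 701, N_2* ≈ 14.9

Setting both brackets to zero gives the nullclines N_1 + 0.601N_2 = 710 and 0.498N_1 + N_2 = 364.
Substituting N_2 = 364 - 0.498N_1 into the first: N_1(1 - 0.601·0.498) = 710 - 0.601·364.
So N_1* = 491/0.701 = 701, and then N_2* = 364 - 0.498·701 = 14.9.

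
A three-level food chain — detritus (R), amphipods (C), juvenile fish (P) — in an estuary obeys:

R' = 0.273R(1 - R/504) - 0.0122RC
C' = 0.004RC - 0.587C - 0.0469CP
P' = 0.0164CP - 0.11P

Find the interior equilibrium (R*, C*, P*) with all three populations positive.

From dP/dt = 0: 0.0164C* = 0.11, so C* = 6.71.
From dR/dt = 0: 0.273(1 - R*/504) = 0.0122·6.71, giving R* = 504·(1 - 0.3) = 353.
From dC/dt = 0: 0.004·353 - 0.587 = 0.0469P*, so P* = 0.825/0.0469 = 17.6.

R* ≈ 353, C* ≈ 6.71, P* ≈ 17.6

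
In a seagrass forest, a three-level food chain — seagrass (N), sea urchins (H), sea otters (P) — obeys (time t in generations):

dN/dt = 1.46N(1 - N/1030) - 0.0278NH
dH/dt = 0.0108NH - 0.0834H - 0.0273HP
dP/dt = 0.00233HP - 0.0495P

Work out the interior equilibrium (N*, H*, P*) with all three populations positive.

N* ≈ 613, H* ≈ 21.2, P* ≈ 240

From dP/dt = 0: 0.00233H* = 0.0495, so H* = 21.2.
From dN/dt = 0: 1.46(1 - N*/1030) = 0.0278·21.2, giving N* = 1030·(1 - 0.405) = 613.
From dH/dt = 0: 0.0108·613 - 0.0834 = 0.0273P*, so P* = 6.54/0.0273 = 240.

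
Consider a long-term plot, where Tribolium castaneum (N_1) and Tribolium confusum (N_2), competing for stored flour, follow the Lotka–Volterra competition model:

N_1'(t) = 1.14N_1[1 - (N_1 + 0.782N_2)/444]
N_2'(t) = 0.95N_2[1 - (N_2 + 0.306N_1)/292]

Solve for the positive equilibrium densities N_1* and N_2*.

Setting both brackets to zero gives the nullclines N_1 + 0.782N_2 = 444 and 0.306N_1 + N_2 = 292.
Substituting N_2 = 292 - 0.306N_1 into the first: N_1(1 - 0.782·0.306) = 444 - 0.782·292.
So N_1* = 216/0.761 = 283, and then N_2* = 292 - 0.306·283 = 205.

N_1* ≈ 283, N_2* ≈ 205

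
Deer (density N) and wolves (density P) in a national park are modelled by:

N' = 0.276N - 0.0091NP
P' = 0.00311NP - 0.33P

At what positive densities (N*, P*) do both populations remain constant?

Set dP/dt = 0 with P > 0: 0.00311N - 0.33 = 0, so N* = 0.33/0.00311 = 106.
Set dN/dt = 0 with N > 0: 0.276 - 0.0091P = 0, so P* = 0.276/0.0091 = 30.3.

N* ≈ 106, P* ≈ 30.3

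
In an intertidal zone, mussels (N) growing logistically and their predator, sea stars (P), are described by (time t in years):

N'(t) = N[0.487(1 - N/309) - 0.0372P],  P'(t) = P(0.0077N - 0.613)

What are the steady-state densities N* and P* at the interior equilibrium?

From dP/dt = 0 with P > 0: 0.0077N* = 0.613, so N* = 79.6.
Substitute into dN/dt = 0: 0.487(1 - 79.6/309) = 0.0372P*.
The bracket is 0.742, giving P* = 0.362/0.0372 = 9.72.

N* ≈ 79.6, P* ≈ 9.72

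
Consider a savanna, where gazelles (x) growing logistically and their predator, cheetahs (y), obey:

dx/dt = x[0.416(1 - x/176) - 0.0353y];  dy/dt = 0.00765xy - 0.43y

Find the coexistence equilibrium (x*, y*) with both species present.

x* ≈ 56.2, y* ≈ 8.02

From dy/dt = 0 with y > 0: 0.00765x* = 0.43, so x* = 56.2.
Substitute into dx/dt = 0: 0.416(1 - 56.2/176) = 0.0353y*.
The bracket is 0.681, giving y* = 0.283/0.0353 = 8.02.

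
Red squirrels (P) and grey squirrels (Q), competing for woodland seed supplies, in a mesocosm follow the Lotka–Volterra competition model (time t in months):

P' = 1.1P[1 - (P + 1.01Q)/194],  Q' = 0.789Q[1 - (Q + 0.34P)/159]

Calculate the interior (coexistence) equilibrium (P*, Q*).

P* ≈ 50.9, Q* ≈ 142

Setting both brackets to zero gives the nullclines P + 1.01Q = 194 and 0.34P + Q = 159.
Substituting Q = 159 - 0.34P into the first: P(1 - 1.01·0.34) = 194 - 1.01·159.
So P* = 33.4/0.657 = 50.9, and then Q* = 159 - 0.34·50.9 = 142.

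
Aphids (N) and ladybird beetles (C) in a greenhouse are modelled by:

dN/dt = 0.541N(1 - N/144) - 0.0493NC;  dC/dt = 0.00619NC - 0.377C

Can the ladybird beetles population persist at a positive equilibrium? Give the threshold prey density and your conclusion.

Threshold N = 60.9; K > 60.9, so yes, the predator persists.

The predator equation gives dC/dt > 0 only when N > 0.377/0.00619 = 60.9.
Without the predator, N → K = 144. Since 144 > 60.9, the predator can invade and persist.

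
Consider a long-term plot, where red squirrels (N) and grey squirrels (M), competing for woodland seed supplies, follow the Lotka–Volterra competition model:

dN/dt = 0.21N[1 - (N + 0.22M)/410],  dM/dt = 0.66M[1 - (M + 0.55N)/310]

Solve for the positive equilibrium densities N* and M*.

N* ≈ 389, M* ≈ 96.1

Setting both brackets to zero gives the nullclines N + 0.22M = 410 and 0.55N + M = 310.
Substituting M = 310 - 0.55N into the first: N(1 - 0.22·0.55) = 410 - 0.22·310.
So N* = 342/0.879 = 389, and then M* = 310 - 0.55·389 = 96.1.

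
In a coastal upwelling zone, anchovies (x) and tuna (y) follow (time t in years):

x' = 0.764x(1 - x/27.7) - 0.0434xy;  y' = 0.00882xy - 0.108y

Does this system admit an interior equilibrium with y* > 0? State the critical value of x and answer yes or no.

Threshold x = 12.2; K > 12.2, so yes, the predator persists.

The predator equation gives dy/dt > 0 only when x > 0.108/0.00882 = 12.2.
Without the predator, x → K = 27.7. Since 27.7 > 12.2, the predator can invade and persist.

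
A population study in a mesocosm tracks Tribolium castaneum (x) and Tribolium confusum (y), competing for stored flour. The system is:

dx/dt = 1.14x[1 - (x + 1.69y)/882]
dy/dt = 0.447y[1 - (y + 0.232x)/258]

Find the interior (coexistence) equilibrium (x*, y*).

Setting both brackets to zero gives the nullclines x + 1.69y = 882 and 0.232x + y = 258.
Substituting y = 258 - 0.232x into the first: x(1 - 1.69·0.232) = 882 - 1.69·258.
So x* = 446/0.608 = 734, and then y* = 258 - 0.232·734 = 87.8.

x* ≈ 734, y* ≈ 87.8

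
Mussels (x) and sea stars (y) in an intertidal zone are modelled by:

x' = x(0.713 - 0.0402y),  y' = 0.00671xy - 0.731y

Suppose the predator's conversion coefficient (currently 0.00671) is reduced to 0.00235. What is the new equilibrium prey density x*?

x* ≈ 311

At the interior fixed point, setting dy/dt = 0 with y > 0 fixes x* = (predator death rate)/(xy coefficient) — independent of the other coefficients.
With the change, x* = 0.731/0.00235 = 311; it rises from 109.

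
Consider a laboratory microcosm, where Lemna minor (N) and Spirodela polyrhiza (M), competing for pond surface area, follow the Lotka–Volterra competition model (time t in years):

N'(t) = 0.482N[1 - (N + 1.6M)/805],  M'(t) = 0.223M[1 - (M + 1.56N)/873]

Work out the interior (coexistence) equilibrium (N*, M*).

N* ≈ 396, M* ≈ 256

Setting both brackets to zero gives the nullclines N + 1.6M = 805 and 1.56N + M = 873.
Substituting M = 873 - 1.56N into the first: N(1 - 1.6·1.56) = 805 - 1.6·873.
So N* = -592/-1.5 = 396, and then M* = 873 - 1.56·396 = 256.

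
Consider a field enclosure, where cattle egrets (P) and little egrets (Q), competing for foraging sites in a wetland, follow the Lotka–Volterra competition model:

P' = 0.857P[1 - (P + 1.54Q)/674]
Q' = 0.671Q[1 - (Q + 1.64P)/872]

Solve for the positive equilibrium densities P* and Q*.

P* ≈ 438, Q* ≈ 153

Setting both brackets to zero gives the nullclines P + 1.54Q = 674 and 1.64P + Q = 872.
Substituting Q = 872 - 1.64P into the first: P(1 - 1.54·1.64) = 674 - 1.54·872.
So P* = -669/-1.53 = 438, and then Q* = 872 - 1.64·438 = 153.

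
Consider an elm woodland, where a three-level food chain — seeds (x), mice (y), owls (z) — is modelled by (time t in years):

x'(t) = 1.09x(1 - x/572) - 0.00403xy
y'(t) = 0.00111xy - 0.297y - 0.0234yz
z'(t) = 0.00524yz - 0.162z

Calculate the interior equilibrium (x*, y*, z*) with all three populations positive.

x* ≈ 507, y* ≈ 30.9, z* ≈ 11.3

From dz/dt = 0: 0.00524y* = 0.162, so y* = 30.9.
From dx/dt = 0: 1.09(1 - x*/572) = 0.00403·30.9, giving x* = 572·(1 - 0.114) = 507.
From dy/dt = 0: 0.00111·507 - 0.297 = 0.0234z*, so z* = 0.265/0.0234 = 11.3.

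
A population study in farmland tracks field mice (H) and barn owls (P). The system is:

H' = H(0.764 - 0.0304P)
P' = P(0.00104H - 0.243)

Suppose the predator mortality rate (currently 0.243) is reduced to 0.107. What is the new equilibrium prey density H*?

At the interior fixed point, setting dP/dt = 0 with P > 0 fixes H* = (predator death rate)/(HP coefficient) — independent of the other coefficients.
With the change, H* = 0.107/0.00104 = 103; it falls from 234.

H* ≈ 103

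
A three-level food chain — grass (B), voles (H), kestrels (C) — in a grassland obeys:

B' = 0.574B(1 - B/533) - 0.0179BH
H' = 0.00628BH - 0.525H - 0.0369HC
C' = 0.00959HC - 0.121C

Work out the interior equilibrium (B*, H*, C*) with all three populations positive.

B* ≈ 323, H* ≈ 12.6, C* ≈ 40.8

From dC/dt = 0: 0.00959H* = 0.121, so H* = 12.6.
From dB/dt = 0: 0.574(1 - B*/533) = 0.0179·12.6, giving B* = 533·(1 - 0.393) = 323.
From dH/dt = 0: 0.00628·323 - 0.525 = 0.0369C*, so C* = 1.51/0.0369 = 40.8.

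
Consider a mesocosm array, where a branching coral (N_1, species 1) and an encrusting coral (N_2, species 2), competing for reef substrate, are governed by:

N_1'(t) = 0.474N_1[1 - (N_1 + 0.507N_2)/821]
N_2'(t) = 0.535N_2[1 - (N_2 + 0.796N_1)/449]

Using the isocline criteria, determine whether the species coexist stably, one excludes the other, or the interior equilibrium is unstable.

species 1 excludes species 2

Compare the nullcline intercepts: K1/α12 = 821/0.507 = 1620 > K2 = 449; K2/α21 = 449/0.796 = 564 < K1 = 821.
Since the inequalities point opposite ways, species 1 can invade but species 2 cannot.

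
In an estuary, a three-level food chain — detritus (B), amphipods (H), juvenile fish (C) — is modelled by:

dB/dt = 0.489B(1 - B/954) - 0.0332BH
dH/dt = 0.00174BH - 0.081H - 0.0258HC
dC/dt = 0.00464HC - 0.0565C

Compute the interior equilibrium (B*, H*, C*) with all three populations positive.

B* ≈ 165, H* ≈ 12.2, C* ≈ 8.01

From dC/dt = 0: 0.00464H* = 0.0565, so H* = 12.2.
From dB/dt = 0: 0.489(1 - B*/954) = 0.0332·12.2, giving B* = 954·(1 - 0.827) = 165.
From dH/dt = 0: 0.00174·165 - 0.081 = 0.0258C*, so C* = 0.207/0.0258 = 8.01.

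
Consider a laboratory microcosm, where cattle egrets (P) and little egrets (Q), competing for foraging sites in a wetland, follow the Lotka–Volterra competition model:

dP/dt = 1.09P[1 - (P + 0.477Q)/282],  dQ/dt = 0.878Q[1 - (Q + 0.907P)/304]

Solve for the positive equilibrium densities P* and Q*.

P* ≈ 241, Q* ≈ 85

Setting both brackets to zero gives the nullclines P + 0.477Q = 282 and 0.907P + Q = 304.
Substituting Q = 304 - 0.907P into the first: P(1 - 0.477·0.907) = 282 - 0.477·304.
So P* = 137/0.567 = 241, and then Q* = 304 - 0.907·241 = 85.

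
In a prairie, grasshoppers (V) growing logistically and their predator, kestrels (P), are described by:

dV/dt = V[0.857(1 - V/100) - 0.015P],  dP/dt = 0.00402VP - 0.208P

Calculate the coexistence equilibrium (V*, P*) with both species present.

V* ≈ 51.7, P* ≈ 27.6

From dP/dt = 0 with P > 0: 0.00402V* = 0.208, so V* = 51.7.
Substitute into dV/dt = 0: 0.857(1 - 51.7/100) = 0.015P*.
The bracket is 0.483, giving P* = 0.414/0.015 = 27.6.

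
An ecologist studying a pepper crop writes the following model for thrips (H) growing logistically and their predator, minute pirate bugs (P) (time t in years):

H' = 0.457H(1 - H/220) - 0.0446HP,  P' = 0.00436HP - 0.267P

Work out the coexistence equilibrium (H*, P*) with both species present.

H* ≈ 61.2, P* ≈ 7.39

From dP/dt = 0 with P > 0: 0.00436H* = 0.267, so H* = 61.2.
Substitute into dH/dt = 0: 0.457(1 - 61.2/220) = 0.0446P*.
The bracket is 0.722, giving P* = 0.33/0.0446 = 7.39.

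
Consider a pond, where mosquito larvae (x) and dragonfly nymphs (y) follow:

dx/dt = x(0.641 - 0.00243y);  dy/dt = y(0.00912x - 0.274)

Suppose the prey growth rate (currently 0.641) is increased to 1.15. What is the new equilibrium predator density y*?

At the interior fixed point, setting dx/dt = 0 with x > 0 fixes y* = (prey growth rate)/(xy coefficient) — independent of the other coefficients.
With the change, y* = 1.15/0.00243 = 473; it rises from 264.

y* ≈ 473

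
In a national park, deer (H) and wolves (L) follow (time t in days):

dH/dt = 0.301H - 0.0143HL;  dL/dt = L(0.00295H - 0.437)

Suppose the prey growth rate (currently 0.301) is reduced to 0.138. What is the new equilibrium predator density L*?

At the interior fixed point, setting dH/dt = 0 with H > 0 fixes L* = (prey growth rate)/(HL coefficient) — independent of the other coefficients.
With the change, L* = 0.138/0.0143 = 9.65; it falls from 21.

L* ≈ 9.65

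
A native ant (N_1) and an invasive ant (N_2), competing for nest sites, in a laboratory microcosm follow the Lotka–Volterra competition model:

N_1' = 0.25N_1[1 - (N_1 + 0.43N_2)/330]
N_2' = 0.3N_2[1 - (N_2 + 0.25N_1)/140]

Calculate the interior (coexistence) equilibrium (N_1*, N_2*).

Setting both brackets to zero gives the nullclines N_1 + 0.43N_2 = 330 and 0.25N_1 + N_2 = 140.
Substituting N_2 = 140 - 0.25N_1 into the first: N_1(1 - 0.43·0.25) = 330 - 0.43·140.
So N_1* = 270/0.892 = 302, and then N_2* = 140 - 0.25·302 = 64.4.

N_1* ≈ 302, N_2* ≈ 64.4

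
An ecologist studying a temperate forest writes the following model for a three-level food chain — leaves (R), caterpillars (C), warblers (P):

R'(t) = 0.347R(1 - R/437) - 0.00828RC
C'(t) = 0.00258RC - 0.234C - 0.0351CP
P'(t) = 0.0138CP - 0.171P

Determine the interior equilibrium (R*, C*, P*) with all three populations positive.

R* ≈ 308, C* ≈ 12.4, P* ≈ 16

From dP/dt = 0: 0.0138C* = 0.171, so C* = 12.4.
From dR/dt = 0: 0.347(1 - R*/437) = 0.00828·12.4, giving R* = 437·(1 - 0.296) = 308.
From dC/dt = 0: 0.00258·308 - 0.234 = 0.0351P*, so P* = 0.56/0.0351 = 16.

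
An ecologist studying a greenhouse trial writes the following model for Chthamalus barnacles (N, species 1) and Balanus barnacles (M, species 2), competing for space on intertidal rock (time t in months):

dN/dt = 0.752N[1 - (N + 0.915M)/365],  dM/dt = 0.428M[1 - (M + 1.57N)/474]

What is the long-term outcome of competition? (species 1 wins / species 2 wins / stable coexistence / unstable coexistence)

unstable coexistence (outcome depends on initial conditions)

Compare the nullcline intercepts: K1/α12 = 365/0.915 = 399 < K2 = 474; K2/α21 = 474/1.57 = 302 < K1 = 365.
Since both are reversed, neither can invade when rare; the interior point is a saddle.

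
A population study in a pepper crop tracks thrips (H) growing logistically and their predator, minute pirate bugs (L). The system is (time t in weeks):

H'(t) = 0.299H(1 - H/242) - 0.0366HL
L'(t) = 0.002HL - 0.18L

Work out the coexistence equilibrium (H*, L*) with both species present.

H* ≈ 90, L* ≈ 5.13

From dL/dt = 0 with L > 0: 0.002H* = 0.18, so H* = 90.
Substitute into dH/dt = 0: 0.299(1 - 90/242) = 0.0366L*.
The bracket is 0.628, giving L* = 0.188/0.0366 = 5.13.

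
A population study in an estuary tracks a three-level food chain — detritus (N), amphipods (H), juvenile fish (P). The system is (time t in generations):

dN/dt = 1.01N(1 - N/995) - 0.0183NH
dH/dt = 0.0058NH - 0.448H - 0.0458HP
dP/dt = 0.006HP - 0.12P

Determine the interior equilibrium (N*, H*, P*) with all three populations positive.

N* ≈ 634, H* ≈ 20, P* ≈ 70.6

From dP/dt = 0: 0.006H* = 0.12, so H* = 20.
From dN/dt = 0: 1.01(1 - N*/995) = 0.0183·20, giving N* = 995·(1 - 0.362) = 634.
From dH/dt = 0: 0.0058·634 - 0.448 = 0.0458P*, so P* = 3.23/0.0458 = 70.6.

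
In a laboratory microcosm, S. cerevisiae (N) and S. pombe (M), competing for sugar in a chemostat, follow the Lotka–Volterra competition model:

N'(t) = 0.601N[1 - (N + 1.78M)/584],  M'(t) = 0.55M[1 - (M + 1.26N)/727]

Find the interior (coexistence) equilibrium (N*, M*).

Setting both brackets to zero gives the nullclines N + 1.78M = 584 and 1.26N + M = 727.
Substituting M = 727 - 1.26N into the first: N(1 - 1.78·1.26) = 584 - 1.78·727.
So N* = -710/-1.24 = 571, and then M* = 727 - 1.26·571 = 7.11.

N* ≈ 571, M* ≈ 7.11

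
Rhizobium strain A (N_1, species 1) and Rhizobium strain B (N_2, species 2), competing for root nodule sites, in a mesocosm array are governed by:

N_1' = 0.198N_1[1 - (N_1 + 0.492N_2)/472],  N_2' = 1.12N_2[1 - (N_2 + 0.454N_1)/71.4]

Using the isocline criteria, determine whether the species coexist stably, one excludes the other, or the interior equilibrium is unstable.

Compare the nullcline intercepts: K1/α12 = 472/0.492 = 959 > K2 = 71.4; K2/α21 = 71.4/0.454 = 157 < K1 = 472.
Since the inequalities point opposite ways, species 1 can invade but species 2 cannot.

species 1 excludes species 2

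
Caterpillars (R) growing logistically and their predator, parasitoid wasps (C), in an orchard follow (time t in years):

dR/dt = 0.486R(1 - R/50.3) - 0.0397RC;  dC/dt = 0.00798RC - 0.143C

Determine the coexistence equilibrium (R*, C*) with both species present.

From dC/dt = 0 with C > 0: 0.00798R* = 0.143, so R* = 17.9.
Substitute into dR/dt = 0: 0.486(1 - 17.9/50.3) = 0.0397C*.
The bracket is 0.644, giving C* = 0.313/0.0397 = 7.88.

R* ≈ 17.9, C* ≈ 7.88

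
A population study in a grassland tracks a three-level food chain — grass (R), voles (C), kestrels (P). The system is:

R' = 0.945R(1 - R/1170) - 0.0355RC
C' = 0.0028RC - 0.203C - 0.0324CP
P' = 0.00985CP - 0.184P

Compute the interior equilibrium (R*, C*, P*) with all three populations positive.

From dP/dt = 0: 0.00985C* = 0.184, so C* = 18.7.
From dR/dt = 0: 0.945(1 - R*/1170) = 0.0355·18.7, giving R* = 1170·(1 - 0.702) = 349.
From dC/dt = 0: 0.0028·349 - 0.203 = 0.0324P*, so P* = 0.774/0.0324 = 23.9.

R* ≈ 349, C* ≈ 18.7, P* ≈ 23.9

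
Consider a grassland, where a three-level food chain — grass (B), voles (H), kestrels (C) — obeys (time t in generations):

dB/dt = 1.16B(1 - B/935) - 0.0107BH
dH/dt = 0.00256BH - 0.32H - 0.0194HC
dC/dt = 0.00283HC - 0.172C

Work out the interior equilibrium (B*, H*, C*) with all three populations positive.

From dC/dt = 0: 0.00283H* = 0.172, so H* = 60.8.
From dB/dt = 0: 1.16(1 - B*/935) = 0.0107·60.8, giving B* = 935·(1 - 0.561) = 411.
From dH/dt = 0: 0.00256·411 - 0.32 = 0.0194C*, so C* = 0.732/0.0194 = 37.7.

B* ≈ 411, H* ≈ 60.8, C* ≈ 37.7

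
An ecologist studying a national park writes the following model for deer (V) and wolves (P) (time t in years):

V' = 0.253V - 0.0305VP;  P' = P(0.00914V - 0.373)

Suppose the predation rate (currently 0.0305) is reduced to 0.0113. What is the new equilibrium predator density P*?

P* ≈ 22.4

At the interior fixed point, setting dV/dt = 0 with V > 0 fixes P* = (prey growth rate)/(VP coefficient) — independent of the other coefficients.
With the change, P* = 0.253/0.0113 = 22.4; it rises from 8.3.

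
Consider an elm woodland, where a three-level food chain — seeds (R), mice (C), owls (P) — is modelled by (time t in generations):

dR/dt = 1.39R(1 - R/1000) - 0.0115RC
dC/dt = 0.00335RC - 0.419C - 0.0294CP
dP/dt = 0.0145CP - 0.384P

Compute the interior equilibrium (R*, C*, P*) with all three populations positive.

From dP/dt = 0: 0.0145C* = 0.384, so C* = 26.5.
From dR/dt = 0: 1.39(1 - R*/1000) = 0.0115·26.5, giving R* = 1000·(1 - 0.219) = 781.
From dC/dt = 0: 0.00335·781 - 0.419 = 0.0294P*, so P* = 2.2/0.0294 = 74.7.

R* ≈ 781, C* ≈ 26.5, P* ≈ 74.7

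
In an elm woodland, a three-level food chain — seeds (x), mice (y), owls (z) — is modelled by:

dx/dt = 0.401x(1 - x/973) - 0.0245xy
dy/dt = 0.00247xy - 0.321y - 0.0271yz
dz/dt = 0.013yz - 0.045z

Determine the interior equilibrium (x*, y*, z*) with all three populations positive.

From dz/dt = 0: 0.013y* = 0.045, so y* = 3.46.
From dx/dt = 0: 0.401(1 - x*/973) = 0.0245·3.46, giving x* = 973·(1 - 0.211) = 767.
From dy/dt = 0: 0.00247·767 - 0.321 = 0.0271z*, so z* = 1.57/0.0271 = 58.1.

x* ≈ 767, y* ≈ 3.46, z* ≈ 58.1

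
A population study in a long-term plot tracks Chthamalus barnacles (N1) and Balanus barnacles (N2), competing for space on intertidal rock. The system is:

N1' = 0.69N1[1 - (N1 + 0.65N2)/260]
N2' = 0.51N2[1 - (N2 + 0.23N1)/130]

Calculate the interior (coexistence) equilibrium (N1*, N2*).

N1* ≈ 206, N2* ≈ 82.5

Setting both brackets to zero gives the nullclines N1 + 0.65N2 = 260 and 0.23N1 + N2 = 130.
Substituting N2 = 130 - 0.23N1 into the first: N1(1 - 0.65·0.23) = 260 - 0.65·130.
So N1* = 176/0.851 = 206, and then N2* = 130 - 0.23·206 = 82.5.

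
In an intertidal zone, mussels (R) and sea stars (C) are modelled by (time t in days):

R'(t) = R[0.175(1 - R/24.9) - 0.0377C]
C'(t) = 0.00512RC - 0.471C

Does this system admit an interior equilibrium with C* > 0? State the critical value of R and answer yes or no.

The predator equation gives dC/dt > 0 only when R > 0.471/0.00512 = 92.
Without the predator, R → K = 24.9. Since 24.9 < 92, the predator cannot invade.

Threshold R = 92; K < 92, so no, the predator goes extinct.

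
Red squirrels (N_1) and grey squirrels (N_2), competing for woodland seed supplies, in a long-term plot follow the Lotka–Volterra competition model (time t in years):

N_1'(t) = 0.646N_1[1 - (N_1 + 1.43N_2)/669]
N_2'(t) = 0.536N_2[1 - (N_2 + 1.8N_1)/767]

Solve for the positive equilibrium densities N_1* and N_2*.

Setting both brackets to zero gives the nullclines N_1 + 1.43N_2 = 669 and 1.8N_1 + N_2 = 767.
Substituting N_2 = 767 - 1.8N_1 into the first: N_1(1 - 1.43·1.8) = 669 - 1.43·767.
So N_1* = -428/-1.57 = 272, and then N_2* = 767 - 1.8·272 = 278.

N_1* ≈ 272, N_2* ≈ 278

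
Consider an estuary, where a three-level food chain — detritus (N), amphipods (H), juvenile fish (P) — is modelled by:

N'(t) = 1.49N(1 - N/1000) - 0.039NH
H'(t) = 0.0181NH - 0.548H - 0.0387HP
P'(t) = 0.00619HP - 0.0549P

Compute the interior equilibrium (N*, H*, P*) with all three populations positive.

From dP/dt = 0: 0.00619H* = 0.0549, so H* = 8.87.
From dN/dt = 0: 1.49(1 - N*/1000) = 0.039·8.87, giving N* = 1000·(1 - 0.232) = 768.
From dH/dt = 0: 0.0181·768 - 0.548 = 0.0387P*, so P* = 13.4/0.0387 = 345.

N* ≈ 768, H* ≈ 8.87, P* ≈ 345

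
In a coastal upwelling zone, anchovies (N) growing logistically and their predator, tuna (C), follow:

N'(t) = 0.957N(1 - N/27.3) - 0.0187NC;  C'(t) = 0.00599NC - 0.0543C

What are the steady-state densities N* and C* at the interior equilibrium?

From dC/dt = 0 with C > 0: 0.00599N* = 0.0543, so N* = 9.07.
Substitute into dN/dt = 0: 0.957(1 - 9.07/27.3) = 0.0187C*.
The bracket is 0.668, giving C* = 0.639/0.0187 = 34.2.

N* ≈ 9.07, C* ≈ 34.2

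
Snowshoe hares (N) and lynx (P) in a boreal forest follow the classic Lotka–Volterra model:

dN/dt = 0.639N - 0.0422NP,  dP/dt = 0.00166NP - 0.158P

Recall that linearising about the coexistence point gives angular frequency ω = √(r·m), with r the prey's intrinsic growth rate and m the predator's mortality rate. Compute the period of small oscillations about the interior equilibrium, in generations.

Here r = 0.639 and m = 0.158, so r·m = 0.101.
ω = √0.101 = 0.318 per generation, hence T = 2π/ω ≈ 19.8 generations.

T ≈ 19.8 generations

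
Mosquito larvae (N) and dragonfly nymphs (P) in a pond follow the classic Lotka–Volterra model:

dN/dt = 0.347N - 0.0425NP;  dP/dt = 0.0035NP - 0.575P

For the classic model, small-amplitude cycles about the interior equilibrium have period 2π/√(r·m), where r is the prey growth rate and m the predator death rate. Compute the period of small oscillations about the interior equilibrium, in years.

T ≈ 14.1 years

Here r = 0.347 and m = 0.575, so r·m = 0.2.
ω = √0.2 = 0.447 per year, hence T = 2π/ω ≈ 14.1 years.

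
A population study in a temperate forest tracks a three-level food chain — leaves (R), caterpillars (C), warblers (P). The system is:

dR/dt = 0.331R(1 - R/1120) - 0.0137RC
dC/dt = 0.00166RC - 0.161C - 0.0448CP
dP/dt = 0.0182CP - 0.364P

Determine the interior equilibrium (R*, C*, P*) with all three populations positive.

From dP/dt = 0: 0.0182C* = 0.364, so C* = 20.
From dR/dt = 0: 0.331(1 - R*/1120) = 0.0137·20, giving R* = 1120·(1 - 0.828) = 193.
From dC/dt = 0: 0.00166·193 - 0.161 = 0.0448P*, so P* = 0.159/0.0448 = 3.55.

R* ≈ 193, C* ≈ 20, P* ≈ 3.55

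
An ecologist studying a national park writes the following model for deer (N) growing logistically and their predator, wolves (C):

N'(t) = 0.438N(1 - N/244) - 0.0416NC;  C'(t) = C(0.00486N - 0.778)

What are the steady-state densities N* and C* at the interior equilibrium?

From dC/dt = 0 with C > 0: 0.00486N* = 0.778, so N* = 160.
Substitute into dN/dt = 0: 0.438(1 - 160/244) = 0.0416C*.
The bracket is 0.344, giving C* = 0.151/0.0416 = 3.62.

N* ≈ 160, C* ≈ 3.62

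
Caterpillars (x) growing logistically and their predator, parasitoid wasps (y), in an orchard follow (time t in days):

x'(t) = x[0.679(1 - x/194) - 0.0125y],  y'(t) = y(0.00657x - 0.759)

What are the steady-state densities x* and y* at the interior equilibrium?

From dy/dt = 0 with y > 0: 0.00657x* = 0.759, so x* = 116.
Substitute into dx/dt = 0: 0.679(1 - 116/194) = 0.0125y*.
The bracket is 0.405, giving y* = 0.275/0.0125 = 22.

x* ≈ 116, y* ≈ 22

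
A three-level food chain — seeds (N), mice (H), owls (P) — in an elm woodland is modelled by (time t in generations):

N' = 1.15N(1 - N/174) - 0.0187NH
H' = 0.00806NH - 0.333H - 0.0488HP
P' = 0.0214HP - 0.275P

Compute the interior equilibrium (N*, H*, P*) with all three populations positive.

N* ≈ 138, H* ≈ 12.9, P* ≈ 15.9

From dP/dt = 0: 0.0214H* = 0.275, so H* = 12.9.
From dN/dt = 0: 1.15(1 - N*/174) = 0.0187·12.9, giving N* = 174·(1 - 0.209) = 138.
From dH/dt = 0: 0.00806·138 - 0.333 = 0.0488P*, so P* = 0.776/0.0488 = 15.9.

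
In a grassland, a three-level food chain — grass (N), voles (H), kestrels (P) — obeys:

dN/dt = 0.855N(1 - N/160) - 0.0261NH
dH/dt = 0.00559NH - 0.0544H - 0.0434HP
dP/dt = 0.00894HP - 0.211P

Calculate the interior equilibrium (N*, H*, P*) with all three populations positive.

N* ≈ 44.7, H* ≈ 23.6, P* ≈ 4.51

From dP/dt = 0: 0.00894H* = 0.211, so H* = 23.6.
From dN/dt = 0: 0.855(1 - N*/160) = 0.0261·23.6, giving N* = 160·(1 - 0.72) = 44.7.
From dH/dt = 0: 0.00559·44.7 - 0.0544 = 0.0434P*, so P* = 0.196/0.0434 = 4.51.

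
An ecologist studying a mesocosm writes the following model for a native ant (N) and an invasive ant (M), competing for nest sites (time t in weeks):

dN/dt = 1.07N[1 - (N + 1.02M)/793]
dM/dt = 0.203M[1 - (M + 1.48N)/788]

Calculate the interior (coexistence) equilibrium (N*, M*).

N* ≈ 21.1, M* ≈ 757

Setting both brackets to zero gives the nullclines N + 1.02M = 793 and 1.48N + M = 788.
Substituting M = 788 - 1.48N into the first: N(1 - 1.02·1.48) = 793 - 1.02·788.
So N* = -10.8/-0.51 = 21.1, and then M* = 788 - 1.48·21.1 = 757.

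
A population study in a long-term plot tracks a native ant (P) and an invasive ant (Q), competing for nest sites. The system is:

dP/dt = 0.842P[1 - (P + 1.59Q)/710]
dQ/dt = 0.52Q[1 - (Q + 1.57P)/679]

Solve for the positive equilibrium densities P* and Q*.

P* ≈ 247, Q* ≈ 291

Setting both brackets to zero gives the nullclines P + 1.59Q = 710 and 1.57P + Q = 679.
Substituting Q = 679 - 1.57P into the first: P(1 - 1.59·1.57) = 710 - 1.59·679.
So P* = -370/-1.5 = 247, and then Q* = 679 - 1.57·247 = 291.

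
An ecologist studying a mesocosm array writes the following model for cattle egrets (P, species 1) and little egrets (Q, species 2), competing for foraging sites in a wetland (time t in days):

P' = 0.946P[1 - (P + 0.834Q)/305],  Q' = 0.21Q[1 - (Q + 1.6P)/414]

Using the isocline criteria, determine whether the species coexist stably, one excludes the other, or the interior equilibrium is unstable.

unstable coexistence (outcome depends on initial conditions)

Compare the nullcline intercepts: K1/α12 = 305/0.834 = 366 < K2 = 414; K2/α21 = 414/1.6 = 259 < K1 = 305.
Since both are reversed, neither can invade when rare; the interior point is a saddle.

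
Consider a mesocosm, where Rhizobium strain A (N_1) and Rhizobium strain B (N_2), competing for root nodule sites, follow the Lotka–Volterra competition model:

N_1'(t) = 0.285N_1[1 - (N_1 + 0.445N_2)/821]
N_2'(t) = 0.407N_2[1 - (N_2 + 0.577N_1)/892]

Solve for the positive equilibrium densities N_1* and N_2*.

Setting both brackets to zero gives the nullclines N_1 + 0.445N_2 = 821 and 0.577N_1 + N_2 = 892.
Substituting N_2 = 892 - 0.577N_1 into the first: N_1(1 - 0.445·0.577) = 821 - 0.445·892.
So N_1* = 424/0.743 = 571, and then N_2* = 892 - 0.577·571 = 563.

N_1* ≈ 571, N_2* ≈ 563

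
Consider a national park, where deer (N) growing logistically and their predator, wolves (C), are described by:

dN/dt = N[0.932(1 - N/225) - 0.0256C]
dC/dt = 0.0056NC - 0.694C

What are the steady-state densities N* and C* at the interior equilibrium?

From dC/dt = 0 with C > 0: 0.0056N* = 0.694, so N* = 124.
Substitute into dN/dt = 0: 0.932(1 - 124/225) = 0.0256C*.
The bracket is 0.449, giving C* = 0.419/0.0256 = 16.4.

N* ≈ 124, C* ≈ 16.4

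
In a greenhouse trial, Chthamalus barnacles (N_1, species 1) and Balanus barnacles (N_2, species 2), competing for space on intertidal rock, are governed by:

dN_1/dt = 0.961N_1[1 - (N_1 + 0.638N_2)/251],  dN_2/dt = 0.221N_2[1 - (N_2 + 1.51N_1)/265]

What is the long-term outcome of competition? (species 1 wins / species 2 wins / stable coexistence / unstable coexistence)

species 1 excludes species 2

Compare the nullcline intercepts: K1/α12 = 251/0.638 = 393 > K2 = 265; K2/α21 = 265/1.51 = 175 < K1 = 251.
Since the inequalities point opposite ways, species 1 can invade but species 2 cannot.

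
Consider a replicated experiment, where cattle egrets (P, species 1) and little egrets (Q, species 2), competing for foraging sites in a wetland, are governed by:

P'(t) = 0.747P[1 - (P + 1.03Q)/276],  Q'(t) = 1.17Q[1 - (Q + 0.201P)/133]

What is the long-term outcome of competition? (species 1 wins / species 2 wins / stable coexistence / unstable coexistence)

Compare the nullcline intercepts: K1/α12 = 276/1.03 = 268 > K2 = 133; K2/α21 = 133/0.201 = 662 > K1 = 276.
Since both inequalities hold, each species can invade when rare, so the interior equilibrium is stable.

stable coexistence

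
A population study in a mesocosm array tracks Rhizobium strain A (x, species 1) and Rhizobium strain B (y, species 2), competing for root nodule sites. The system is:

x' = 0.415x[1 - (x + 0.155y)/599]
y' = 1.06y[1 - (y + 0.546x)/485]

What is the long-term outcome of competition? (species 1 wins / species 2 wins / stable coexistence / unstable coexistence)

Compare the nullcline intercepts: K1/α12 = 599/0.155 = 3860 > K2 = 485; K2/α21 = 485/0.546 = 888 > K1 = 599.
Since both inequalities hold, each species can invade when rare, so the interior equilibrium is stable.

stable coexistence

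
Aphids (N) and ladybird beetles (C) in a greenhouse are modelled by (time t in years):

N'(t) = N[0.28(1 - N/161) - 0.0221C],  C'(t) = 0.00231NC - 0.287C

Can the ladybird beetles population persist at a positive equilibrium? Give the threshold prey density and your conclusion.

The predator equation gives dC/dt > 0 only when N > 0.287/0.00231 = 124.
Without the predator, N → K = 161. Since 161 > 124, the predator can invade and persist.

Threshold N = 124; K > 124, so yes, the predator persists.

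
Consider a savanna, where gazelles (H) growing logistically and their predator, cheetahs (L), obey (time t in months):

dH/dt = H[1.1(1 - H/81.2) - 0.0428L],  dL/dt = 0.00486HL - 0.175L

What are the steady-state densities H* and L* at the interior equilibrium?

From dL/dt = 0 with L > 0: 0.00486H* = 0.175, so H* = 36.
Substitute into dH/dt = 0: 1.1(1 - 36/81.2) = 0.0428L*.
The bracket is 0.557, giving L* = 0.612/0.0428 = 14.3.

H* ≈ 36, L* ≈ 14.3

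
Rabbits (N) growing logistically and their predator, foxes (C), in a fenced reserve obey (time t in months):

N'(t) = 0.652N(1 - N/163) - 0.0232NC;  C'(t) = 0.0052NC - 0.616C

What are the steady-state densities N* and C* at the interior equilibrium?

N* ≈ 118, C* ≈ 7.68

From dC/dt = 0 with C > 0: 0.0052N* = 0.616, so N* = 118.
Substitute into dN/dt = 0: 0.652(1 - 118/163) = 0.0232C*.
The bracket is 0.273, giving C* = 0.178/0.0232 = 7.68.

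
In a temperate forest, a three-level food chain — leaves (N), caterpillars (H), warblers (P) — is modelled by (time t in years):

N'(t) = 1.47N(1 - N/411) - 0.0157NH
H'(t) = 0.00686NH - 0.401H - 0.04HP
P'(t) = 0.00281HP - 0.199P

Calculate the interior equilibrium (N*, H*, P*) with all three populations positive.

N* ≈ 100, H* ≈ 70.8, P* ≈ 7.15

From dP/dt = 0: 0.00281H* = 0.199, so H* = 70.8.
From dN/dt = 0: 1.47(1 - N*/411) = 0.0157·70.8, giving N* = 411·(1 - 0.756) = 100.
From dH/dt = 0: 0.00686·100 - 0.401 = 0.04P*, so P* = 0.286/0.04 = 7.15.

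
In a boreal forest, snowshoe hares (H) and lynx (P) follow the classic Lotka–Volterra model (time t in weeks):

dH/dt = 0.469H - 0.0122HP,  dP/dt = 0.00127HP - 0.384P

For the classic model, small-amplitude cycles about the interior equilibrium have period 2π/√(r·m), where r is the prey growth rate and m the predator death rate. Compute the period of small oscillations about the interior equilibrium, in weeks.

Here r = 0.469 and m = 0.384, so r·m = 0.18.
ω = √0.18 = 0.424 per week, hence T = 2π/ω ≈ 14.8 weeks.

T ≈ 14.8 weeks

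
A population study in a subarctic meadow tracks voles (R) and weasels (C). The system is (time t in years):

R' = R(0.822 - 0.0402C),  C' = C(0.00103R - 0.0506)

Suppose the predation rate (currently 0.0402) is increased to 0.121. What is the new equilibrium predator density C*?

At the interior fixed point, setting dR/dt = 0 with R > 0 fixes C* = (prey growth rate)/(RC coefficient) — independent of the other coefficients.
With the change, C* = 0.822/0.121 = 6.79; it falls from 20.4.

C* ≈ 6.79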